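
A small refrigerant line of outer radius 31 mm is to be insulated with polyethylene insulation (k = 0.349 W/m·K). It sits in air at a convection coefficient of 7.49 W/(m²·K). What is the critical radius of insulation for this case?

r_cr ≈ 46.6 mm

For a cylinder r_cr = k/h = 0.349/7.49
r_cr = 46.6 mm; since the bare radius (31 mm) is below r_cr, adding a thin layer of insulation will *increase* heat loss.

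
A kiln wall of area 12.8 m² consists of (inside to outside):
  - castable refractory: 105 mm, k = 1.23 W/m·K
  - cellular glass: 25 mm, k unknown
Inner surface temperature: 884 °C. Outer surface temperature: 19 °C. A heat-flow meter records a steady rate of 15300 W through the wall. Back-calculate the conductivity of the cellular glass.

Using the resistance-network approach (series):
R_castable refractory = L/(kA) = 0.105/(1.23×12.8) = 0.006669 K/W
Sum of known resistances R_other = 0.006669 K/W
Total R = ΔT/Q = 865/15300 = 0.05654 K/W
R_cellular glass = R_total − R_other = 0.04987 K/W
k = L/(R·A) = 0.025/(0.04987×12.8)

k ≈ 0.0392 W/(m·K)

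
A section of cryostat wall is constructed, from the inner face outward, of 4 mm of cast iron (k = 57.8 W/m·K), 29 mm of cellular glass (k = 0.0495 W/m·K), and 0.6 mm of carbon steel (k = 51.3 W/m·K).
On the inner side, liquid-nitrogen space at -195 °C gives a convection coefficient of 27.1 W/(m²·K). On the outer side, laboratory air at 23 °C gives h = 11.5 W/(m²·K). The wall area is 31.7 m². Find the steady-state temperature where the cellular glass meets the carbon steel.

Series thermal resistances:
R_inner film = 1/(h_i·A) = 1/(27.1×31.7) = 0.001164 K/W
R_cast iron = L/(kA) = 0.004/(57.8×31.7) = 2.183×10^-6 K/W
R_cellular glass = L/(kA) = 0.029/(0.0495×31.7) = 0.01848 K/W
R_carbon steel = L/(kA) = 0.0006/(51.3×31.7) = 3.69×10^-7 K/W
R_outer film = 1/(h_o·A) = 1/(11.5×31.7) = 0.002743 K/W
R_total = 0.02239 K/W;  Q = ΔT/R_total = 218/0.02239 = 9736 W
T_interface = T_inner + Q·ΣR(inner→interface) = -195 + 9740×0.01965

T ≈ -3.71 °C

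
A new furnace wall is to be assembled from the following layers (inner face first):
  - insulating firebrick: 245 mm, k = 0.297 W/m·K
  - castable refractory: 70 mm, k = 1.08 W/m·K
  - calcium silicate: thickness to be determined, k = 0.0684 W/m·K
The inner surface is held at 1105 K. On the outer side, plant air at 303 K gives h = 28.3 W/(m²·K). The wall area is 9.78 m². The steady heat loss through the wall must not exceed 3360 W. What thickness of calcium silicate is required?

Model the wall as resistances in series:
R_insulating firebrick = L/(kA) = 0.245/(0.297×9.78) = 0.08435 K/W
R_castable refractory = L/(kA) = 0.07/(1.08×9.78) = 0.006627 K/W
R_outer film = 1/(h_o·A) = 1/(28.3×9.78) = 0.003613 K/W
Sum of the known resistances R_other = 0.09459 K/W
Required total resistance R_tot = ΔT/Q_allow = 802/3360 = 0.2387 K/W
R_calcium silicate = R_tot − R_other = 0.1441 K/W
L = R·k·A = 0.1441×0.0684×9.78

L ≈ 96.4 mm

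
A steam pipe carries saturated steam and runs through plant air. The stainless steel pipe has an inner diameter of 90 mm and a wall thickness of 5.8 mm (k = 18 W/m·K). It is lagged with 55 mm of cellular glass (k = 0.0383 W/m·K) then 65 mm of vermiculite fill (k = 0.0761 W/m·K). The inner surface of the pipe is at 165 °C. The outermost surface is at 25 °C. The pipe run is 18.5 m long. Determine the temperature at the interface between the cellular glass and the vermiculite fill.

Cylindrical conduction, so R = ln(r₂/r₁)/(2πkL) per layer, in series:
R_stainless steel pipe wall = ln(50.8/45)/(2π×18×18.5) = 5.794×10^-5 K/W
R_cellular glass = ln(105.8/50.8)/(2π×0.0383×18.5) = 0.1648 K/W
R_vermiculite fill = ln(170.8/105.8)/(2π×0.0761×18.5) = 0.05414 K/W
R_total = 0.219 K/W
Q = ΔT/R_total = 140/0.219
Q = 639 W
T_interface = T_inner − Q·ΣR(inner→interface) = 165 − 639×0.1649

T ≈ 59.6 °C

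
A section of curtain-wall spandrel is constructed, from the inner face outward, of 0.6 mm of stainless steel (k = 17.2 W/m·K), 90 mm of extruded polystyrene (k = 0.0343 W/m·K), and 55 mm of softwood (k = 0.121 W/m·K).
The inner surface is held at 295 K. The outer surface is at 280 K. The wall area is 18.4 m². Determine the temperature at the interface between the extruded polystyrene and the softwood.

Treating each layer as a thermal resistance in series:
R_stainless steel = L/(kA) = 0.0006/(17.2×18.4) = 1.896×10^-6 K/W
R_extruded polystyrene = L/(kA) = 0.09/(0.0343×18.4) = 0.1426 K/W
R_softwood = L/(kA) = 0.055/(0.121×18.4) = 0.0247 K/W
R_total = 0.1673 K/W;  Q = ΔT/R_total = 15/0.1673 = 89.65 W
T_interface = T_inner − Q·ΣR(inner→interface) = 295 − 89.7×0.1426

T ≈ 282 K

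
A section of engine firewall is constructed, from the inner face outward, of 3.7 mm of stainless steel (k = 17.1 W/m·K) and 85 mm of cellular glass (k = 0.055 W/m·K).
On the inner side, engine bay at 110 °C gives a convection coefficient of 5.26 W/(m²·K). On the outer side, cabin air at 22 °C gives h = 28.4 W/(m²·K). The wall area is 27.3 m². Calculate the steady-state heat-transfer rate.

Q ≈ 1360 W

Model the wall as resistances in series:
R_inner film = 1/(h_i·A) = 1/(5.26×27.3) = 0.006964 K/W
R_stainless steel = L/(kA) = 0.0037/(17.1×27.3) = 7.926×10^-6 K/W
R_cellular glass = L/(kA) = 0.085/(0.055×27.3) = 0.05661 K/W
R_outer film = 1/(h_o·A) = 1/(28.4×27.3) = 0.00129 K/W
R_total = 0.06487 K/W
Q = ΔT / R_total = 88 / 0.06487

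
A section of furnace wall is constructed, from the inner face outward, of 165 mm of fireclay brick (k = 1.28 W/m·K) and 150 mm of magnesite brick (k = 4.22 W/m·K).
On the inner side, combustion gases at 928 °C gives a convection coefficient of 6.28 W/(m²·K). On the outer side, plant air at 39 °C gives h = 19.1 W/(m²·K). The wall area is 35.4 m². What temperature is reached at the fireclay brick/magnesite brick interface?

Treating each layer as a thermal resistance in series:
R_inner film = 1/(h_i·A) = 1/(6.28×35.4) = 0.004498 K/W
R_fireclay brick = L/(kA) = 0.165/(1.28×35.4) = 0.003641 K/W
R_magnesite brick = L/(kA) = 0.15/(4.22×35.4) = 0.001004 K/W
R_outer film = 1/(h_o·A) = 1/(19.1×35.4) = 0.001479 K/W
R_total = 0.01062 K/W;  Q = ΔT/R_total = 889/0.01062 = 83690 W
T_interface = T_inner − Q·ΣR(inner→interface) = 928 − 83700×0.00814

T ≈ 247 °C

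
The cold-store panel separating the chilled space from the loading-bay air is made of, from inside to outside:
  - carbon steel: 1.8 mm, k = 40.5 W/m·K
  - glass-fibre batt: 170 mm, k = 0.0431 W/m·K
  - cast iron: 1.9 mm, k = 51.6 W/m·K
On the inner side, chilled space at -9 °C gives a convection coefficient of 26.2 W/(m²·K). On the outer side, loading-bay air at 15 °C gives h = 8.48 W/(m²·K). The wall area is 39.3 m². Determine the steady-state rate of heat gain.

Model the wall as resistances in series:
R_inner film = 1/(h_i·A) = 1/(26.2×39.3) = 9.712×10^-4 K/W
R_carbon steel = L/(kA) = 0.0018/(40.5×39.3) = 1.131×10^-6 K/W
R_glass-fibre batt = L/(kA) = 0.17/(0.0431×39.3) = 0.1004 K/W
R_cast iron = L/(kA) = 0.0019/(51.6×39.3) = 9.369×10^-7 K/W
R_outer film = 1/(h_o·A) = 1/(8.48×39.3) = 0.003001 K/W
R_total = 0.1043 K/W
Q = ΔT / R_total = 24 / 0.1043

Q ≈ 230 W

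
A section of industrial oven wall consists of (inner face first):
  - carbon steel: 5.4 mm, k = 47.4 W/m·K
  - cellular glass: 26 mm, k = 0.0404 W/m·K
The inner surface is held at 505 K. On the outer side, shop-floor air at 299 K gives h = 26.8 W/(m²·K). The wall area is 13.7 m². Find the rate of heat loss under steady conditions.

Q ≈ 4140 W

Using the resistance-network approach (series):
R_carbon steel = L/(kA) = 0.0054/(47.4×13.7) = 8.316×10^-6 K/W
R_cellular glass = L/(kA) = 0.026/(0.0404×13.7) = 0.04698 K/W
R_outer film = 1/(h_o·A) = 1/(26.8×13.7) = 0.002724 K/W
R_total = 0.04971 K/W
Q = ΔT / R_total = 206 / 0.04971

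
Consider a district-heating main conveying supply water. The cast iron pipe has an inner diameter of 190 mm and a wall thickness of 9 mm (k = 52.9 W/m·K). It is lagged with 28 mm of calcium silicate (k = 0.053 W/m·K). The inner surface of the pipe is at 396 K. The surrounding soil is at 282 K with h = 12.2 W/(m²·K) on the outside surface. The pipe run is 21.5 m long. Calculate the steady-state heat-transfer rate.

Q ≈ 3010 W

Cylindrical conduction, so R = ln(r₂/r₁)/(2πkL) per layer, in series:
R_cast iron pipe wall = ln(104/95)/(2π×52.9×21.5) = 1.267×10^-5 K/W
R_calcium silicate = ln(132/104)/(2π×0.053×21.5) = 0.0333 K/W
R_outer film = 1/(h_o·2πr_oL) = 1/(12.2×2π×0.132×21.5) = 0.004597 K/W
R_total = 0.03791 K/W
Q = ΔT/R_total = 114/0.03791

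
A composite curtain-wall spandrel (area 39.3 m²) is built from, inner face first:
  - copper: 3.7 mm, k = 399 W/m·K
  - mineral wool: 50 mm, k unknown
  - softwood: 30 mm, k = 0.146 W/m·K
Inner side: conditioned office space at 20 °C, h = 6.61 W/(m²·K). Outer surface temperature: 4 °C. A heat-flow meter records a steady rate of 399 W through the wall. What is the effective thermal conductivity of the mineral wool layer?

k ≈ 0.041 W/(m·K)

Using the resistance-network approach (series):
R_inner film = 1/(h_i·A) = 1/(6.61×39.3) = 0.00385 K/W
R_copper = L/(kA) = 0.0037/(399×39.3) = 2.36×10^-7 K/W
R_softwood = L/(kA) = 0.03/(0.146×39.3) = 0.005228 K/W
Sum of known resistances R_other = 0.009078 K/W
Total R = ΔT/Q = 16/399 = 0.0401 K/W
R_mineral wool = R_total − R_other = 0.03102 K/W
k = L/(R·A) = 0.05/(0.03102×39.3)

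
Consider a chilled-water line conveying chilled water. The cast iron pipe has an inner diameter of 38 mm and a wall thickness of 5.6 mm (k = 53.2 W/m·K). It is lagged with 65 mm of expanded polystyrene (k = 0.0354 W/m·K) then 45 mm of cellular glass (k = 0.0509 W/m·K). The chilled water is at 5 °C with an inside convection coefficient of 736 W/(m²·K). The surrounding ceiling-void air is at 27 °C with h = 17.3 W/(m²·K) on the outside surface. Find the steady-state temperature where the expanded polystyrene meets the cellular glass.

T ≈ 22.9 °C

Radial resistances (cylindrical: R_cond = ln(r_o/r_i)/(2πkL), R_conv = 1/(h·2πrL)):
R_inner film = 1/(h_i·2πr₁L) = 1/(736×2π×0.019×1) = 0.01138 K/W
R_cast iron pipe wall = ln(24.6/19)/(2π×53.2×1) = 7.728×10^-4 K/W
R_expanded polystyrene = ln(89.6/24.6)/(2π×0.0354×1) = 5.811 K/W
R_cellular glass = ln(134.6/89.6)/(2π×0.0509×1) = 1.272 K/W
R_outer film = 1/(h_o·2πr_oL) = 1/(17.3×2π×0.1346×1) = 0.06835 K/W
R_total = 7.164 K/W
Q = ΔT/R_total = 22/7.164
Q = 3.07 W/m
T_interface = T_inner + Q·ΣR(inner→interface) = 5 + 3.07×5.824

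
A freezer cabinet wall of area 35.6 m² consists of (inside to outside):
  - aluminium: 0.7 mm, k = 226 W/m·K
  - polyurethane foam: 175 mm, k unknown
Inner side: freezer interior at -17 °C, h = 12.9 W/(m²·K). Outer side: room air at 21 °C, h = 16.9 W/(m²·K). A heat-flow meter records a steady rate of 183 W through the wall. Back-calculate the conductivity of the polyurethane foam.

k ≈ 0.0241 W/(m·K)

Treating each layer as a thermal resistance in series:
R_inner film = 1/(h_i·A) = 1/(12.9×35.6) = 0.002178 K/W
R_aluminium = L/(kA) = 0.0007/(226×35.6) = 8.7×10^-8 K/W
R_outer film = 1/(h_o·A) = 1/(16.9×35.6) = 0.001662 K/W
Sum of known resistances R_other = 0.00384 K/W
Total R = ΔT/Q = 38/183 = 0.2077 K/W
R_polyurethane foam = R_total − R_other = 0.2038 K/W
k = L/(R·A) = 0.175/(0.2038×35.6)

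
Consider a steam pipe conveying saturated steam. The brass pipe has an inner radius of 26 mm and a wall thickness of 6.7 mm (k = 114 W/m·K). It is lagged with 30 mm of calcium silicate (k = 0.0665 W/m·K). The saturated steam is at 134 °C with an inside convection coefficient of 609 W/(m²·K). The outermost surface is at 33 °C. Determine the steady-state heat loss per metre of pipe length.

q′ ≈ 64.4 W/m

Radial resistances (cylindrical: R_cond = ln(r_o/r_i)/(2πkL), R_conv = 1/(h·2πrL)):
R_inner film = 1/(h_i·2πr₁L) = 1/(609×2π×0.026×1) = 0.01005 K/W
R_brass pipe wall = ln(32.7/26)/(2π×114×1) = 3.201×10^-4 K/W
R_calcium silicate = ln(62.7/32.7)/(2π×0.0665×1) = 1.558 K/W
R_total = 1.568 K/W
Q = ΔT/R_total = 101/1.568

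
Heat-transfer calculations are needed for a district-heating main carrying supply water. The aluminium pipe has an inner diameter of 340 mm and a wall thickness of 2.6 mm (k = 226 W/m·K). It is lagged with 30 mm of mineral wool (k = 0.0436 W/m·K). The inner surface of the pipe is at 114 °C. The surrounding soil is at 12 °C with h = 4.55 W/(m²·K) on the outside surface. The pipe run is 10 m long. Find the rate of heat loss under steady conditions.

For a radial system each layer contributes R = ln(r_out/r_in)/(2πkL); films add R = 1/(hA).
R_aluminium pipe wall = ln(172.6/170)/(2π×226×10) = 1.069×10^-6 K/W
R_mineral wool = ln(202.6/172.6)/(2π×0.0436×10) = 0.0585 K/W
R_outer film = 1/(h_o·2πr_oL) = 1/(4.55×2π×0.2026×10) = 0.01727 K/W
R_total = 0.07577 K/W
Q = ΔT/R_total = 102/0.07577

Q ≈ 1350 W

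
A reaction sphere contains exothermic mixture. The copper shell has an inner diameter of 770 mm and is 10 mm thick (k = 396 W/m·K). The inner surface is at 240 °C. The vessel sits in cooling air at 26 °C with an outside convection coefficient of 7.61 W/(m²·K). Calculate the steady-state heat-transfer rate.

For a spherical shell R = (1/r₁ − 1/r₂)/(4πk); film R = 1/(h·4πr²). In series:
R_copper shell = (1/0.385 − 1/0.395)/(4π×396) = 1.321×10^-5 K/W
R_outer film = 1/(h·4πr_o²) = 1/(7.61×4π×0.395²) = 0.06702 K/W
R_total = 0.06703 K/W
Q = ΔT/R_total = 214/0.06703

Q ≈ 3190 W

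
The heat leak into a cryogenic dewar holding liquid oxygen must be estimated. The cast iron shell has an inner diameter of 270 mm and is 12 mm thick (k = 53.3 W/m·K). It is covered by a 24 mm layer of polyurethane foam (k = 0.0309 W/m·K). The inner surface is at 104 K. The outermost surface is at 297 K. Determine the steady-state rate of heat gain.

Q ≈ 78.5 W

Each spherical layer contributes R = (1/r_i − 1/r_o)/(4πk):
R_cast iron shell = (1/0.135 − 1/0.147)/(4π×53.3) = 9.028×10^-4 K/W
R_polyurethane foam = (1/0.147 − 1/0.171)/(4π×0.0309) = 2.459 K/W
R_total = 2.46 K/W
Q = ΔT/R_total = 193/2.46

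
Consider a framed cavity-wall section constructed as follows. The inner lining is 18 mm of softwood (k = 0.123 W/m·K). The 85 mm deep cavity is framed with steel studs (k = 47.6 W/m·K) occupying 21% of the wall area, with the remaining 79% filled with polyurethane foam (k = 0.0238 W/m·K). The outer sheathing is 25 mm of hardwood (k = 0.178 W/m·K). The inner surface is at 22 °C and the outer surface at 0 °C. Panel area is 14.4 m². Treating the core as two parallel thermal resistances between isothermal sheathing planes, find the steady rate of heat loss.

Sheathing layers in series; stud and cavity paths in parallel between them.
R_inner = 0.018/(0.123×14.4) = 0.01016 K/W
R_stud  = 0.085/(47.6×0.21×14.4) = 5.905×10^-4 K/W
R_cav   = 0.085/(0.0238×0.79×14.4) = 0.3139 K/W
1/R_core = 1/R_stud + 1/R_cav → R_core = 5.894×10^-4 K/W
R_outer = 0.025/(0.178×14.4) = 0.009753 K/W
R_total = 0.02051 K/W
Q = ΔT/R_total = 22/0.02051

Q ≈ 1070 W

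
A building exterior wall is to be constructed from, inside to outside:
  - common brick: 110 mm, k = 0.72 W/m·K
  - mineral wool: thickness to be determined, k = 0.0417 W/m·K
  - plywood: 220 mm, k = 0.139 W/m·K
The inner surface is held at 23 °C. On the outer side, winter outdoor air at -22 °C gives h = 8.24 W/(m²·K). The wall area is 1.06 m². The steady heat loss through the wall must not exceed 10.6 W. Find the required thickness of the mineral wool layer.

Treating each layer as a thermal resistance in series:
R_common brick = L/(kA) = 0.11/(0.72×1.06) = 0.1441 K/W
R_plywood = L/(kA) = 0.22/(0.139×1.06) = 1.493 K/W
R_outer film = 1/(h_o·A) = 1/(8.24×1.06) = 0.1145 K/W
Sum of the known resistances R_other = 1.752 K/W
Required total resistance R_tot = ΔT/Q_allow = 45/10.6 = 4.245 K/W
R_mineral wool = R_tot − R_other = 2.494 K/W
L = R·k·A = 2.494×0.0417×1.06

L ≈ 110 mm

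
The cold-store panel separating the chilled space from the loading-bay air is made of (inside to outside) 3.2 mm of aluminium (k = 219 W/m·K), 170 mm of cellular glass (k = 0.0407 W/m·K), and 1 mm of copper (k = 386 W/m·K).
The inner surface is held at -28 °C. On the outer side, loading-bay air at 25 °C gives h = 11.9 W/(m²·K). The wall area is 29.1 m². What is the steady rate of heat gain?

Q ≈ 362 W

Series thermal resistances:
R_aluminium = L/(kA) = 0.0032/(219×29.1) = 5.021×10^-7 K/W
R_cellular glass = L/(kA) = 0.17/(0.0407×29.1) = 0.1435 K/W
R_copper = L/(kA) = 0.001/(386×29.1) = 8.903×10^-8 K/W
R_outer film = 1/(h_o·A) = 1/(11.9×29.1) = 0.002888 K/W
R_total = 0.1464 K/W
Q = ΔT / R_total = 53 / 0.1464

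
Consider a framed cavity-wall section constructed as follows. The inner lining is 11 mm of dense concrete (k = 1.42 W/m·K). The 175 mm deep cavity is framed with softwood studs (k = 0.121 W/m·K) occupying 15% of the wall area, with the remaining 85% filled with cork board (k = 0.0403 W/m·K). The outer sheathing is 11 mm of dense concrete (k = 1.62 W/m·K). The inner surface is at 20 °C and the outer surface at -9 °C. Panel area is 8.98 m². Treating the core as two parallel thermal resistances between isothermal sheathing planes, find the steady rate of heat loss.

Q ≈ 77.6 W

Sheathing layers in series; stud and cavity paths in parallel between them.
R_inner = 0.011/(1.42×8.98) = 8.626×10^-4 K/W
R_stud  = 0.175/(0.121×0.15×8.98) = 1.074 K/W
R_cav   = 0.175/(0.0403×0.85×8.98) = 0.5689 K/W
1/R_core = 1/R_stud + 1/R_cav → R_core = 0.3719 K/W
R_outer = 0.011/(1.62×8.98) = 7.561×10^-4 K/W
R_total = 0.3735 K/W
Q = ΔT/R_total = 29/0.3735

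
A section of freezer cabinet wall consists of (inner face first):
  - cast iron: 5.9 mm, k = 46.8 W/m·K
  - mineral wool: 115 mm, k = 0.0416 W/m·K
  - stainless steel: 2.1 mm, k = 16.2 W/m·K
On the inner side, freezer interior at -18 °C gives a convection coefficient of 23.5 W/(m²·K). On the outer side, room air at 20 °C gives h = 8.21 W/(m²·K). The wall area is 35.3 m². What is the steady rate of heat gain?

Using the resistance-network approach (series):
R_inner film = 1/(h_i·A) = 1/(23.5×35.3) = 0.001205 K/W
R_cast iron = L/(kA) = 0.0059/(46.8×35.3) = 3.571×10^-6 K/W
R_mineral wool = L/(kA) = 0.115/(0.0416×35.3) = 0.07831 K/W
R_stainless steel = L/(kA) = 0.0021/(16.2×35.3) = 3.672×10^-6 K/W
R_outer film = 1/(h_o·A) = 1/(8.21×35.3) = 0.003451 K/W
R_total = 0.08298 K/W
Q = ΔT / R_total = 38 / 0.08298

Q ≈ 458 W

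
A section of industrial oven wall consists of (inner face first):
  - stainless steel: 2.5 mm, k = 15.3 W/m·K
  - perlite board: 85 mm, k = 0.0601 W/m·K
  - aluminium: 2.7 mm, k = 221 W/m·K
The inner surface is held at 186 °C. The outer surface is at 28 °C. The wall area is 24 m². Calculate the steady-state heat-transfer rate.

Treating each layer as a thermal resistance in series:
R_stainless steel = L/(kA) = 0.0025/(15.3×24) = 6.808×10^-6 K/W
R_perlite board = L/(kA) = 0.085/(0.0601×24) = 0.05893 K/W
R_aluminium = L/(kA) = 0.0027/(221×24) = 5.09×10^-7 K/W
R_total = 0.05894 K/W
Q = ΔT / R_total = 158 / 0.05894

Q ≈ 2680 W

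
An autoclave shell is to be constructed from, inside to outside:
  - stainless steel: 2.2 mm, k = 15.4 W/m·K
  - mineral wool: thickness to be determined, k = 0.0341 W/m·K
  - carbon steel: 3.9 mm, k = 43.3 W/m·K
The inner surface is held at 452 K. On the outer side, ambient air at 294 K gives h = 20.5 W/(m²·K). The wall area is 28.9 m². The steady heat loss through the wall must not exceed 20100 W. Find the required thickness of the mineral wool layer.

L ≈ 6.08 mm

Model the wall as resistances in series:
R_stainless steel = L/(kA) = 0.0022/(15.4×28.9) = 4.943×10^-6 K/W
R_carbon steel = L/(kA) = 0.0039/(43.3×28.9) = 3.117×10^-6 K/W
R_outer film = 1/(h_o·A) = 1/(20.5×28.9) = 0.001688 K/W
Sum of the known resistances R_other = 0.001696 K/W
Required total resistance R_tot = ΔT/Q_allow = 158/20100 = 0.007861 K/W
R_mineral wool = R_tot − R_other = 0.006165 K/W
L = R·k·A = 0.006165×0.0341×28.9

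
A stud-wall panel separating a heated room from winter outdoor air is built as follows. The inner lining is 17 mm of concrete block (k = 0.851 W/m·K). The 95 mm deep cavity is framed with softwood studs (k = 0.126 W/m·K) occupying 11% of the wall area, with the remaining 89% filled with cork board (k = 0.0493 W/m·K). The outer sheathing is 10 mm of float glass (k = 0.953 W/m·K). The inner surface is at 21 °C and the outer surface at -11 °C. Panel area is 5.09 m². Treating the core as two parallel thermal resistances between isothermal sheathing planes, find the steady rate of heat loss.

Sheathing layers in series; stud and cavity paths in parallel between them.
R_inner = 0.017/(0.851×5.09) = 0.003925 K/W
R_stud  = 0.095/(0.126×0.11×5.09) = 1.347 K/W
R_cav   = 0.095/(0.0493×0.89×5.09) = 0.4254 K/W
1/R_core = 1/R_stud + 1/R_cav → R_core = 0.3233 K/W
R_outer = 0.01/(0.953×5.09) = 0.002062 K/W
R_total = 0.3292 K/W
Q = ΔT/R_total = 32/0.3292

Q ≈ 97.2 W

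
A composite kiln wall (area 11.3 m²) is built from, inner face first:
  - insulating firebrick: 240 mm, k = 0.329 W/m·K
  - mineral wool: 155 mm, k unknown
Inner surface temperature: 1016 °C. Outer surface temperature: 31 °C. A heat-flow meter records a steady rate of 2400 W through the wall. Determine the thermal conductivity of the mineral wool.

k ≈ 0.0397 W/(m·K)

Thermal resistances in series:
R_insulating firebrick = L/(kA) = 0.24/(0.329×11.3) = 0.06456 K/W
Sum of known resistances R_other = 0.06456 K/W
Total R = ΔT/Q = 985/2400 = 0.4104 K/W
R_mineral wool = R_total − R_other = 0.3459 K/W
k = L/(R·A) = 0.155/(0.3459×11.3)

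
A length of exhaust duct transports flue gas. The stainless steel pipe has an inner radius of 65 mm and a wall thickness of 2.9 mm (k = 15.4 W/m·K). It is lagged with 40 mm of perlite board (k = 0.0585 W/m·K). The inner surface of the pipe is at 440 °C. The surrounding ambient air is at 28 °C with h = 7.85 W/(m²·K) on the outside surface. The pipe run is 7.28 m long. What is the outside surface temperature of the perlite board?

Per-layer cylindrical resistances, series-summed:
R_stainless steel pipe wall = ln(67.9/65)/(2π×15.4×7.28) = 6.196×10^-5 K/W
R_perlite board = ln(107.9/67.9)/(2π×0.0585×7.28) = 0.1731 K/W
R_outer film = 1/(h_o·2πr_oL) = 1/(7.85×2π×0.1079×7.28) = 0.02581 K/W
R_total = 0.199 K/W
Q = ΔT/R_total = 412/0.199
Q = 2070 W
T_interface = T_inner − Q·ΣR(inner→interface) = 440 − 2070×0.1732

T ≈ 81.4 °C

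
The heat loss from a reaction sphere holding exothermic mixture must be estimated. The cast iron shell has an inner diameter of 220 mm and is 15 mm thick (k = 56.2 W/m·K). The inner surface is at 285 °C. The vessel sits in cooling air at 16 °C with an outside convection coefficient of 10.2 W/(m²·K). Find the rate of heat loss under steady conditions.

For a spherical shell R = (1/r₁ − 1/r₂)/(4πk); film R = 1/(h·4πr²). In series:
R_cast iron shell = (1/0.11 − 1/0.125)/(4π×56.2) = 0.001545 K/W
R_outer film = 1/(h·4πr_o²) = 1/(10.2×4π×0.125²) = 0.4993 K/W
R_total = 0.5009 K/W
Q = ΔT/R_total = 269/0.5009

Q ≈ 537 W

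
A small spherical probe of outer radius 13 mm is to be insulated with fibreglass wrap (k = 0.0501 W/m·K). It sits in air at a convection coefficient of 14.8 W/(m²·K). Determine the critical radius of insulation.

r_cr ≈ 6.77 mm

For a sphere r_cr = 2k/h = 2×0.0501/14.8
r_cr = 6.77 mm; since the bare radius (13 mm) is above r_cr, any added insulation will reduce heat loss.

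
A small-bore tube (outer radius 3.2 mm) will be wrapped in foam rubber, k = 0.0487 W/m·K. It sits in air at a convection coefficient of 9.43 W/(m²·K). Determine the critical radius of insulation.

r_cr ≈ 5.16 mm

For a cylinder r_cr = k/h = 0.0487/9.43
r_cr = 5.16 mm; since the bare radius (3.2 mm) is below r_cr, adding a thin layer of insulation will *increase* heat loss.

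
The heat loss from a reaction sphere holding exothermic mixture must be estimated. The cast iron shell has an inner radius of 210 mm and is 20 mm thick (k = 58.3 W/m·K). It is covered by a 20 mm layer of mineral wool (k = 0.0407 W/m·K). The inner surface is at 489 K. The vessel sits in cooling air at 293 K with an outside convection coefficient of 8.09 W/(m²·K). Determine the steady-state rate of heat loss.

Spherical conduction: R = (1/r_in − 1/r_out)/(4πk) per layer; series-sum.
R_cast iron shell = (1/0.21 − 1/0.23)/(4π×58.3) = 5.652×10^-4 K/W
R_mineral wool = (1/0.23 − 1/0.25)/(4π×0.0407) = 0.6801 K/W
R_outer film = 1/(h·4πr_o²) = 1/(8.09×4π×0.25²) = 0.1574 K/W
R_total = 0.838 K/W
Q = ΔT/R_total = 196/0.838

Q ≈ 234 W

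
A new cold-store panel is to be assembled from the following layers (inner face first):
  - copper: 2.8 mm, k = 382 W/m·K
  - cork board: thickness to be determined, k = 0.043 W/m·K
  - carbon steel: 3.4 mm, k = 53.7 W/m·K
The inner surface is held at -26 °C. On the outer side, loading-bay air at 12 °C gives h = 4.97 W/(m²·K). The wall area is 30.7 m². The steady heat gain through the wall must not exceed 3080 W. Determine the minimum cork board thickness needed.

Thermal resistances in series:
R_copper = L/(kA) = 0.0028/(382×30.7) = 2.388×10^-7 K/W
R_carbon steel = L/(kA) = 0.0034/(53.7×30.7) = 2.062×10^-6 K/W
R_outer film = 1/(h_o·A) = 1/(4.97×30.7) = 0.006554 K/W
Sum of the known resistances R_other = 0.006556 K/W
Required total resistance R_tot = ΔT/Q_allow = 38/3080 = 0.01234 K/W
R_cork board = R_tot − R_other = 0.005781 K/W
L = R·k·A = 0.005781×0.043×30.7

L ≈ 7.63 mm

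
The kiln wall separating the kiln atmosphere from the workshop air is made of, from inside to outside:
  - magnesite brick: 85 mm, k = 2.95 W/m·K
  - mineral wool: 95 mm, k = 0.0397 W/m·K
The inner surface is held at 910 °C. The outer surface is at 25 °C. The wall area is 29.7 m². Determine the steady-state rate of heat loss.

Q ≈ 10900 W

Series thermal resistances:
R_magnesite brick = L/(kA) = 0.085/(2.95×29.7) = 9.702×10^-4 K/W
R_mineral wool = L/(kA) = 0.095/(0.0397×29.7) = 0.08057 K/W
R_total = 0.08154 K/W
Q = ΔT / R_total = 885 / 0.08154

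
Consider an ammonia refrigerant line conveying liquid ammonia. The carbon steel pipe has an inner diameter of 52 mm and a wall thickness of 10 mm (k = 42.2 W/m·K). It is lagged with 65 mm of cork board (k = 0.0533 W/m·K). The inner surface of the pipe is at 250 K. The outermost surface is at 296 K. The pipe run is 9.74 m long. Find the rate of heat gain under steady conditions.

For a radial system each layer contributes R = ln(r_out/r_in)/(2πkL); films add R = 1/(hA).
R_carbon steel pipe wall = ln(36/26)/(2π×42.2×9.74) = 1.26×10^-4 K/W
R_cork board = ln(101/36)/(2π×0.0533×9.74) = 0.3163 K/W
R_total = 0.3164 K/W
Q = ΔT/R_total = 46/0.3164

Q ≈ 145 W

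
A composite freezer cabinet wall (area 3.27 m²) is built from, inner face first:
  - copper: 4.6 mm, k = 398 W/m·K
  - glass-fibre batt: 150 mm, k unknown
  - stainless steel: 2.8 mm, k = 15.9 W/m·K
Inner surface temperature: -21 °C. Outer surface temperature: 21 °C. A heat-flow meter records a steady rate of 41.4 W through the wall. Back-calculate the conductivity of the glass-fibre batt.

k ≈ 0.0452 W/(m·K)

Treating each layer as a thermal resistance in series:
R_copper = L/(kA) = 0.0046/(398×3.27) = 3.534×10^-6 K/W
R_stainless steel = L/(kA) = 0.0028/(15.9×3.27) = 5.385×10^-5 K/W
Sum of known resistances R_other = 5.739×10^-5 K/W
Total R = ΔT/Q = 42/41.4 = 1.014 K/W
R_glass-fibre batt = R_total − R_other = 1.014 K/W
k = L/(R·A) = 0.15/(1.014×3.27)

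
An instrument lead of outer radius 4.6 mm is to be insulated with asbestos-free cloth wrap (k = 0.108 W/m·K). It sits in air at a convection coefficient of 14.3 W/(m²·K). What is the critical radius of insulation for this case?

For a cylinder r_cr = k/h = 0.108/14.3
r_cr = 7.55 mm; since the bare radius (4.6 mm) is below r_cr, adding a thin layer of insulation will *increase* heat loss.

r_cr ≈ 7.55 mm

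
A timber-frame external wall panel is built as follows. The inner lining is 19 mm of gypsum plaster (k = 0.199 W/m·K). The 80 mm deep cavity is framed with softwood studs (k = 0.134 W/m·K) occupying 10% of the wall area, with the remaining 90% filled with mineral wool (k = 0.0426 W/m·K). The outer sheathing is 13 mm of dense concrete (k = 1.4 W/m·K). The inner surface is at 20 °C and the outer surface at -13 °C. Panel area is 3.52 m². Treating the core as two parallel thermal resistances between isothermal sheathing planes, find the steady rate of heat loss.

Sheathing layers in series; stud and cavity paths in parallel between them.
R_inner = 0.019/(0.199×3.52) = 0.02712 K/W
R_stud  = 0.08/(0.134×0.1×3.52) = 1.696 K/W
R_cav   = 0.08/(0.0426×0.9×3.52) = 0.5928 K/W
1/R_core = 1/R_stud + 1/R_cav → R_core = 0.4393 K/W
R_outer = 0.013/(1.4×3.52) = 0.002638 K/W
R_total = 0.469 K/W
Q = ΔT/R_total = 33/0.469

Q ≈ 70.4 W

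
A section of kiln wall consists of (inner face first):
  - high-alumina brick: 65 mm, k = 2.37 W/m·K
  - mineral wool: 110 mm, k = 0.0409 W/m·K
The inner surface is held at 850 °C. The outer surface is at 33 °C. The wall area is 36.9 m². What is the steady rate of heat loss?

Treating each layer as a thermal resistance in series:
R_high-alumina brick = L/(kA) = 0.065/(2.37×36.9) = 7.433×10^-4 K/W
R_mineral wool = L/(kA) = 0.11/(0.0409×36.9) = 0.07289 K/W
R_total = 0.07363 K/W
Q = ΔT / R_total = 817 / 0.07363

Q ≈ 11100 W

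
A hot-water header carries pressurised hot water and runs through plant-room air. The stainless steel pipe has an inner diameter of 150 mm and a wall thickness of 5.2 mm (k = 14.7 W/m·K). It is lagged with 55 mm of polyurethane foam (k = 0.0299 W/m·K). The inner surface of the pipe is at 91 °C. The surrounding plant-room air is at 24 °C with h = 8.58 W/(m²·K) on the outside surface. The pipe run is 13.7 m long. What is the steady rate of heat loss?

Cylindrical conduction, so R = ln(r₂/r₁)/(2πkL) per layer, in series:
R_stainless steel pipe wall = ln(80.2/75)/(2π×14.7×13.7) = 5.298×10^-5 K/W
R_polyurethane foam = ln(135.2/80.2)/(2π×0.0299×13.7) = 0.2029 K/W
R_outer film = 1/(h_o·2πr_oL) = 1/(8.58×2π×0.1352×13.7) = 0.01001 K/W
R_total = 0.213 K/W
Q = ΔT/R_total = 67/0.213

Q ≈ 315 W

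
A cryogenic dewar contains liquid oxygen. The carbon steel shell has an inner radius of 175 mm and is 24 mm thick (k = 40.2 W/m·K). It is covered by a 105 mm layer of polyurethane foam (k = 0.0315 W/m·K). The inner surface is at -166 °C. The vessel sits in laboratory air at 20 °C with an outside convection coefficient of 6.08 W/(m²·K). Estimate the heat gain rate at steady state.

Q ≈ 41.1 W

Each spherical layer contributes R = (1/r_i − 1/r_o)/(4πk):
R_carbon steel shell = (1/0.175 − 1/0.199)/(4π×40.2) = 0.001364 K/W
R_polyurethane foam = (1/0.199 − 1/0.304)/(4π×0.0315) = 4.385 K/W
R_outer film = 1/(h·4πr_o²) = 1/(6.08×4π×0.304²) = 0.1416 K/W
R_total = 4.528 K/W
Q = ΔT/R_total = 186/4.528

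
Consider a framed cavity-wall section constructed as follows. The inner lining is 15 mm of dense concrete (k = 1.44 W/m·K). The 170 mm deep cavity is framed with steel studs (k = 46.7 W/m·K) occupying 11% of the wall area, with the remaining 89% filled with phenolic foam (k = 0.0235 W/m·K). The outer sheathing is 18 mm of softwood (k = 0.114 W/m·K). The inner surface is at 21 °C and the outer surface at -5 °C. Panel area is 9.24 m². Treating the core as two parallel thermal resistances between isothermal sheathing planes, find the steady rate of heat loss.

Sheathing layers in series; stud and cavity paths in parallel between them.
R_inner = 0.015/(1.44×9.24) = 0.001127 K/W
R_stud  = 0.17/(46.7×0.11×9.24) = 0.003582 K/W
R_cav   = 0.17/(0.0235×0.89×9.24) = 0.8797 K/W
1/R_core = 1/R_stud + 1/R_cav → R_core = 0.003567 K/W
R_outer = 0.018/(0.114×9.24) = 0.01709 K/W
R_total = 0.02178 K/W
Q = ΔT/R_total = 26/0.02178

Q ≈ 1190 W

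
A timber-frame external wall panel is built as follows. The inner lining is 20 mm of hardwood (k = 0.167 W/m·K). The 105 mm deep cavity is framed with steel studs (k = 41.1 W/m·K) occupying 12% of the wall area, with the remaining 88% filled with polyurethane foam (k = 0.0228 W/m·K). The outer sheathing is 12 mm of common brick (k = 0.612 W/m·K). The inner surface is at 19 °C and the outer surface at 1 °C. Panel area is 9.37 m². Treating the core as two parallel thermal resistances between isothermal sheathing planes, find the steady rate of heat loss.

Sheathing layers in series; stud and cavity paths in parallel between them.
R_inner = 0.02/(0.167×9.37) = 0.01278 K/W
R_stud  = 0.105/(41.1×0.12×9.37) = 0.002272 K/W
R_cav   = 0.105/(0.0228×0.88×9.37) = 0.5585 K/W
1/R_core = 1/R_stud + 1/R_cav → R_core = 0.002263 K/W
R_outer = 0.012/(0.612×9.37) = 0.002093 K/W
R_total = 0.01714 K/W
Q = ΔT/R_total = 18/0.01714

Q ≈ 1050 W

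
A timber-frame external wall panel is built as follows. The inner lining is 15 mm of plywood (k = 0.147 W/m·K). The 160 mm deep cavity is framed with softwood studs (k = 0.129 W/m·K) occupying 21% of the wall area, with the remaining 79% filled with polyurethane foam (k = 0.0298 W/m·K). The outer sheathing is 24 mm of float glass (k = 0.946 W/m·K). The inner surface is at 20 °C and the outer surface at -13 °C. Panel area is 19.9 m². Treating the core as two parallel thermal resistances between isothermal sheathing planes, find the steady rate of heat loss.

Sheathing layers in series; stud and cavity paths in parallel between them.
R_inner = 0.015/(0.147×19.9) = 0.005128 K/W
R_stud  = 0.16/(0.129×0.21×19.9) = 0.2968 K/W
R_cav   = 0.16/(0.0298×0.79×19.9) = 0.3415 K/W
1/R_core = 1/R_stud + 1/R_cav → R_core = 0.1588 K/W
R_outer = 0.024/(0.946×19.9) = 0.001275 K/W
R_total = 0.1652 K/W
Q = ΔT/R_total = 33/0.1652

Q ≈ 200 W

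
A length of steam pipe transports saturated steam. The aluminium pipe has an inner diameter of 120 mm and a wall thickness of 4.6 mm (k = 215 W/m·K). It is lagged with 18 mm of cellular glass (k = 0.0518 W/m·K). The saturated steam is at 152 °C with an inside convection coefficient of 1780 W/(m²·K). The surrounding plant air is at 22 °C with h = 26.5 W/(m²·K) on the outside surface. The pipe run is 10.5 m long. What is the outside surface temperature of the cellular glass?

T ≈ 33.4 °C

Per-layer cylindrical resistances, series-summed:
R_inner film = 1/(h_i·2πr₁L) = 1/(1780×2π×0.06×10.5) = 1.419×10^-4 K/W
R_aluminium pipe wall = ln(64.6/60)/(2π×215×10.5) = 5.208×10^-6 K/W
R_cellular glass = ln(82.6/64.6)/(2π×0.0518×10.5) = 0.07192 K/W
R_outer film = 1/(h_o·2πr_oL) = 1/(26.5×2π×0.0826×10.5) = 0.006925 K/W
R_total = 0.079 K/W
Q = ΔT/R_total = 130/0.079
Q = 1650 W
T_interface = T_inner − Q·ΣR(inner→interface) = 152 − 1650×0.07207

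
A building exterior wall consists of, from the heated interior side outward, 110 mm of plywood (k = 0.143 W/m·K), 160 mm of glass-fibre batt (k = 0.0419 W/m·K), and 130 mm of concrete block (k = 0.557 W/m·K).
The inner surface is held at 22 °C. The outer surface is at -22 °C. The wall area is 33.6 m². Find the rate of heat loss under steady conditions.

Q ≈ 307 W

Treating each layer as a thermal resistance in series:
R_plywood = L/(kA) = 0.11/(0.143×33.6) = 0.02289 K/W
R_glass-fibre batt = L/(kA) = 0.16/(0.0419×33.6) = 0.1136 K/W
R_concrete block = L/(kA) = 0.13/(0.557×33.6) = 0.006946 K/W
R_total = 0.1435 K/W
Q = ΔT / R_total = 44 / 0.1435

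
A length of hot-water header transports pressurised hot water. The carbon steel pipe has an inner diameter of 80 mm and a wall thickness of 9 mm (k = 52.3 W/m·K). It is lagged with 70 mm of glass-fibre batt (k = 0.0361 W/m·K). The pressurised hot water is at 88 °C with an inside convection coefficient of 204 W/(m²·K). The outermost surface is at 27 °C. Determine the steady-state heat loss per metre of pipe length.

q′ ≈ 15.5 W/m

Per-layer cylindrical resistances, series-summed:
R_inner film = 1/(h_i·2πr₁L) = 1/(204×2π×0.04×1) = 0.0195 K/W
R_carbon steel pipe wall = ln(49/40)/(2π×52.3×1) = 6.176×10^-4 K/W
R_glass-fibre batt = ln(119/49)/(2π×0.0361×1) = 3.912 K/W
R_total = 3.932 K/W
Q = ΔT/R_total = 61/3.932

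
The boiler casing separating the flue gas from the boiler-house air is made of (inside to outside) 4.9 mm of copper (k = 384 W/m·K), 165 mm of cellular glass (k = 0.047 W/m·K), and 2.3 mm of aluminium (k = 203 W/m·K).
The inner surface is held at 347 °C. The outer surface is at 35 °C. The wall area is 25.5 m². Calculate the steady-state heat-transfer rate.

Series thermal resistances:
R_copper = L/(kA) = 0.0049/(384×25.5) = 5.004×10^-7 K/W
R_cellular glass = L/(kA) = 0.165/(0.047×25.5) = 0.1377 K/W
R_aluminium = L/(kA) = 0.0023/(203×25.5) = 4.443×10^-7 K/W
R_total = 0.1377 K/W
Q = ΔT / R_total = 312 / 0.1377

Q ≈ 2270 W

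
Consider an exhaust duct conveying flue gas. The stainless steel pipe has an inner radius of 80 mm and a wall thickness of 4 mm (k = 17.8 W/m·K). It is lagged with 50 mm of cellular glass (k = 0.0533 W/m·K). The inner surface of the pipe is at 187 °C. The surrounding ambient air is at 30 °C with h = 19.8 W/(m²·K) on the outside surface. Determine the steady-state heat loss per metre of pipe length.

Per-layer cylindrical resistances, series-summed:
R_stainless steel pipe wall = ln(84/80)/(2π×17.8×1) = 4.362×10^-4 K/W
R_cellular glass = ln(134/84)/(2π×0.0533×1) = 1.395 K/W
R_outer film = 1/(h_o·2πr_oL) = 1/(19.8×2π×0.134×1) = 0.05999 K/W
R_total = 1.455 K/W
Q = ΔT/R_total = 157/1.455

q′ ≈ 108 W/m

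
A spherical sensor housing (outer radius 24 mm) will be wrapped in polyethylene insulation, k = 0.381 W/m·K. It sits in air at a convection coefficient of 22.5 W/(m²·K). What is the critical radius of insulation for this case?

r_cr ≈ 33.9 mm

For a sphere r_cr = 2k/h = 2×0.381/22.5
r_cr = 33.9 mm; since the bare radius (24 mm) is below r_cr, adding a thin layer of insulation will *increase* heat loss.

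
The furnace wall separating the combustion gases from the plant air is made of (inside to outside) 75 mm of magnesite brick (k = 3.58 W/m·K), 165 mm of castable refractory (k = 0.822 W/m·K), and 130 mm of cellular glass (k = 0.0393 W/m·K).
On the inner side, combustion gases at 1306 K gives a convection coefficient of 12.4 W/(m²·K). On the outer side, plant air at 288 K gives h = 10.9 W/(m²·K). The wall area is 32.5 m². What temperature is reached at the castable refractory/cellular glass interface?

T ≈ 1220 K

Series thermal resistances:
R_inner film = 1/(h_i·A) = 1/(12.4×32.5) = 0.002481 K/W
R_magnesite brick = L/(kA) = 0.075/(3.58×32.5) = 6.446×10^-4 K/W
R_castable refractory = L/(kA) = 0.165/(0.822×32.5) = 0.006176 K/W
R_cellular glass = L/(kA) = 0.13/(0.0393×32.5) = 0.1018 K/W
R_outer film = 1/(h_o·A) = 1/(10.9×32.5) = 0.002823 K/W
R_total = 0.1139 K/W;  Q = ΔT/R_total = 1018/0.1139 = 8937 W
T_interface = T_inner − Q·ΣR(inner→interface) = 1306 − 8940×0.009302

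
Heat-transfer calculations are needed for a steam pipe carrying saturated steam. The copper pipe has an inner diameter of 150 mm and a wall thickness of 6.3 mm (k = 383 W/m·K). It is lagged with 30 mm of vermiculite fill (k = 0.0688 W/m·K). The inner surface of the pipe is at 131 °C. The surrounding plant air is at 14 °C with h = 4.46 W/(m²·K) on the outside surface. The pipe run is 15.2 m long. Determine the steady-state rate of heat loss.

Per-layer cylindrical resistances, series-summed:
R_copper pipe wall = ln(81.3/75)/(2π×383×15.2) = 2.205×10^-6 K/W
R_vermiculite fill = ln(111.3/81.3)/(2π×0.0688×15.2) = 0.0478 K/W
R_outer film = 1/(h_o·2πr_oL) = 1/(4.46×2π×0.1113×15.2) = 0.02109 K/W
R_total = 0.0689 K/W
Q = ΔT/R_total = 117/0.0689

Q ≈ 1700 W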